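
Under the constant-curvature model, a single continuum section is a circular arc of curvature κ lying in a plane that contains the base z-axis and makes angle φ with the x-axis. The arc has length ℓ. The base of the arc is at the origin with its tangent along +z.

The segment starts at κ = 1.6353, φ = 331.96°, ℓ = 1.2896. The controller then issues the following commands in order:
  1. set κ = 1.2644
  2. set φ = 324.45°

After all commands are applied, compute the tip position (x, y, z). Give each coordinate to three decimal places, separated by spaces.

0.682 -0.487 0.789

initial: κ=1.6353, φ=331.96°, ℓ=1.2896
cmd 1: set κ=1.2644 → (κ,φ,ℓ)=(1.2644,331.96°,1.2896) → tip=(0.7398,-0.3940,0.7895)
cmd 2: set φ=324.45° → (κ,φ,ℓ)=(1.2644,324.45°,1.2896) → tip=(0.6819,-0.4873,0.7895)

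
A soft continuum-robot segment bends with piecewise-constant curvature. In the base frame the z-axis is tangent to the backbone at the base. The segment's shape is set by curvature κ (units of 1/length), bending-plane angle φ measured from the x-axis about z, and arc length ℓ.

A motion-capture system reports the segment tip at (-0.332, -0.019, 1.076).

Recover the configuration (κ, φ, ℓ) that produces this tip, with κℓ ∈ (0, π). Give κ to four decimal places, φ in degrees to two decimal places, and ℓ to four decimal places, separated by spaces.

0.5244 183.28 1.1433

ρ = √(x²+y²) = √(-0.332² + -0.019²) = 0.33254
φ = atan2(y, x) mod 360° = atan2(-0.019, -0.332) = 183.2754°
|p|² = ρ² + z² = 0.33254² + 1.076² = 1.26836
κ = 2ρ / |p|² = 2×0.33254 / 1.26836 = 0.52437
θ = 2·atan2(ρ, z) = 2·atan2(0.33254, 1.076) = 0.59949 rad
ℓ = θ/κ = 0.59949/0.52437 = 1.14326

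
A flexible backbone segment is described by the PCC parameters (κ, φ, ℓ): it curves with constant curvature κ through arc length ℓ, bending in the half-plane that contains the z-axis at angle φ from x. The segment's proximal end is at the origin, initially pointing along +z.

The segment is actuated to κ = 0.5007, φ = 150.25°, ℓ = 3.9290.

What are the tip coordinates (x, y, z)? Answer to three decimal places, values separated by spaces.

-2.404 1.374 1.842

θ = κ·ℓ = 0.5007 × 3.9290 = 1.96725 rad
ρ = (1 − cos θ)/κ = (1 − -0.38615)/0.5007 = 2.76842
z = sin θ / κ = 0.92244/0.5007 = 1.84229
x = ρ cos φ = 2.76842 × cos(150.25°) = -2.40354
y = ρ sin φ = 2.76842 × sin(150.25°) = 1.37374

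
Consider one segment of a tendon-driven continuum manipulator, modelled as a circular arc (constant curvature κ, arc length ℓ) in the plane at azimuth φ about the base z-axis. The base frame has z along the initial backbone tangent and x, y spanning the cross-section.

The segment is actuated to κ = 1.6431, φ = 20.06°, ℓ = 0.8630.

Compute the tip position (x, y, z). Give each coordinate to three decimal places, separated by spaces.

θ = κ·ℓ = 1.6431 × 0.8630 = 1.41800 rad
ρ = (1 − cos θ)/κ = (1 − 0.15221)/1.6431 = 0.51597
z = sin θ / κ = 0.98835/1.6431 = 0.60151
x = ρ cos φ = 0.51597 × cos(20.06°) = 0.48467
y = ρ sin φ = 0.51597 × sin(20.06°) = 0.17698

0.485 0.177 0.602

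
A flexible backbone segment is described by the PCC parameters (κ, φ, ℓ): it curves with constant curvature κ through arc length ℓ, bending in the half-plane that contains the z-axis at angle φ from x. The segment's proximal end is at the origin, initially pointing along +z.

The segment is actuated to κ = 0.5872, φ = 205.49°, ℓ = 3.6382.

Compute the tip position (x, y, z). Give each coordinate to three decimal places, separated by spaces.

θ = κ·ℓ = 0.5872 × 3.6382 = 2.13635 rad
ρ = (1 − cos θ)/κ = (1 − -0.53588)/0.5872 = 2.61561
z = sin θ / κ = 0.84429/0.5872 = 1.43783
x = ρ cos φ = 2.61561 × cos(205.49°) = -2.36100
y = ρ sin φ = 2.61561 × sin(205.49°) = -1.12564

-2.361 -1.126 1.438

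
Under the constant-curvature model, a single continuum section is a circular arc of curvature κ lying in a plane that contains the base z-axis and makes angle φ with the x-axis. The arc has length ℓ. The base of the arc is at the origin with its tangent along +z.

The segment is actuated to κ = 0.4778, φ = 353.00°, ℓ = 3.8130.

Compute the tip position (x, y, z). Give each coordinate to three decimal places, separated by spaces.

θ = κ·ℓ = 0.4778 × 3.8130 = 1.82185 rad
ρ = (1 − cos θ)/κ = (1 − -0.24843)/0.4778 = 2.61286
z = sin θ / κ = 0.96865/0.4778 = 2.02731
x = ρ cos φ = 2.61286 × cos(353.00°) = 2.59339
y = ρ sin φ = 2.61286 × sin(353.00°) = -0.31843

2.593 -0.318 2.027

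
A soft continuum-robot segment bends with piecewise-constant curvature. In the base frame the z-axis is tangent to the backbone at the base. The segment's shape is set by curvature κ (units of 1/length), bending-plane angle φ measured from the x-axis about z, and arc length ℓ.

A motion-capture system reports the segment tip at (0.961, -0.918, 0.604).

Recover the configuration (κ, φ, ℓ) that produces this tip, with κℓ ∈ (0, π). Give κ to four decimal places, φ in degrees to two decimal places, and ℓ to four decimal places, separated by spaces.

ρ = √(x²+y²) = √(0.961² + -0.918²) = 1.32900
φ = atan2(y, x) mod 360° = atan2(-0.918, 0.961) = 316.3110°
|p|² = ρ² + z² = 1.32900² + 0.604² = 2.13106
κ = 2ρ / |p|² = 2×1.32900 / 2.13106 = 1.24727
θ = 2·atan2(ρ, z) = 2·atan2(1.32900, 0.604) = 2.28845 rad
ℓ = θ/κ = 2.28845/1.24727 = 1.83477

1.2473 316.31 1.8348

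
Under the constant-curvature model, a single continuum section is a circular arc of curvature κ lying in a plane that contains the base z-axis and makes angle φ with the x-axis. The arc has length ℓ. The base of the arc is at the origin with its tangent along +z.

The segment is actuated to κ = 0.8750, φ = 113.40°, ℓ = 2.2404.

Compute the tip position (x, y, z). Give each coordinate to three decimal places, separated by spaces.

-0.626 1.447 1.057

θ = κ·ℓ = 0.8750 × 2.2404 = 1.96035 rad
ρ = (1 − cos θ)/κ = (1 − -0.37978)/0.8750 = 1.57689
z = sin θ / κ = 0.92508/0.8750 = 1.05723
x = ρ cos φ = 1.57689 × cos(113.40°) = -0.62626
y = ρ sin φ = 1.57689 × sin(113.40°) = 1.44719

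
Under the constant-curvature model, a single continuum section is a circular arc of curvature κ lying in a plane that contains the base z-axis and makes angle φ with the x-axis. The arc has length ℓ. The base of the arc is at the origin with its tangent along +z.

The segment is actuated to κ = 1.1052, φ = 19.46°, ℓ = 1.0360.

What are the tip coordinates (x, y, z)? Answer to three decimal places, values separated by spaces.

θ = κ·ℓ = 1.1052 × 1.0360 = 1.14499 rad
ρ = (1 − cos θ)/κ = (1 − 0.41306)/1.1052 = 0.53107
z = sin θ / κ = 0.91070/1.1052 = 0.82402
x = ρ cos φ = 0.53107 × cos(19.46°) = 0.50074
y = ρ sin φ = 0.53107 × sin(19.46°) = 0.17693

0.501 0.177 0.824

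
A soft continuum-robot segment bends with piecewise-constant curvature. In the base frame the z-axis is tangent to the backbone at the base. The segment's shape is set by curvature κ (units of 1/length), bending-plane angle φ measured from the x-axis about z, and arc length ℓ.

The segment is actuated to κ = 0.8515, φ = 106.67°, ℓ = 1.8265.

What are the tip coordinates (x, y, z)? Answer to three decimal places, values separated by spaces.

θ = κ·ℓ = 0.8515 × 1.8265 = 1.55526 rad
ρ = (1 − cos θ)/κ = (1 − 0.01553)/0.8515 = 1.15616
z = sin θ / κ = 0.99988/0.8515 = 1.17426
x = ρ cos φ = 1.15616 × cos(106.67°) = -0.33165
y = ρ sin φ = 1.15616 × sin(106.67°) = 1.10757

-0.332 1.108 1.174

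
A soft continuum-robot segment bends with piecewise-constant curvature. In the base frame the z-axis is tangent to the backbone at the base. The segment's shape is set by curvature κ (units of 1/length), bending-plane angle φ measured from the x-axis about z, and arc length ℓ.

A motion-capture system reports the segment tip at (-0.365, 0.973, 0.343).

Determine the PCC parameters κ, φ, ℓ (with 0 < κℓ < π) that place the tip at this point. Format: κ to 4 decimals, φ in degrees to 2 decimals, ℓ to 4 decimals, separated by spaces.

ρ = √(x²+y²) = √(-0.365² + 0.973²) = 1.03921
φ = atan2(y, x) mod 360° = atan2(0.973, -0.365) = 110.5625°
|p|² = ρ² + z² = 1.03921² + 0.343² = 1.19760
κ = 2ρ / |p|² = 2×1.03921 / 1.19760 = 1.73548
θ = 2·atan2(ρ, z) = 2·atan2(1.03921, 0.343) = 2.50399 rad
ℓ = θ/κ = 2.50399/1.73548 = 1.44282

1.7355 110.56 1.4428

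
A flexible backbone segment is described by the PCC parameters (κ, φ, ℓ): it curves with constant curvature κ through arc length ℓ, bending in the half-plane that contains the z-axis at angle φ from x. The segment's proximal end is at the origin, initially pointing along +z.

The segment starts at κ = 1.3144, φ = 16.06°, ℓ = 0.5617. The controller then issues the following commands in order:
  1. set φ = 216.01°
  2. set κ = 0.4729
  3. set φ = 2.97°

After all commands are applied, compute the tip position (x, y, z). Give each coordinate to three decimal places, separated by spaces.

0.074 0.004 0.555

initial: κ=1.3144, φ=16.06°, ℓ=0.5617
cmd 1: set φ=216.01° → (κ,φ,ℓ)=(1.3144,216.01°,0.5617) → tip=(-0.1602,-0.1165,0.5120)
cmd 2: set κ=0.4729 → (κ,φ,ℓ)=(0.4729,216.01°,0.5617) → tip=(-0.0600,-0.0436,0.5551)
cmd 3: set φ=2.97° → (κ,φ,ℓ)=(0.4729,2.97°,0.5617) → tip=(0.0741,0.0038,0.5551)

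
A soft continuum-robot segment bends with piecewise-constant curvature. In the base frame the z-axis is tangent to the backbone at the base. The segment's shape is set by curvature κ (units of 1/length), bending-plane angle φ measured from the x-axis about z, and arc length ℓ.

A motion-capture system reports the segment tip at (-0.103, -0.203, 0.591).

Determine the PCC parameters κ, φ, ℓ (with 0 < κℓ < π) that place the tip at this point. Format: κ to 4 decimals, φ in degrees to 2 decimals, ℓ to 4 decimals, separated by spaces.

1.1351 243.10 0.6478

ρ = √(x²+y²) = √(-0.103² + -0.203²) = 0.22764
φ = atan2(y, x) mod 360° = atan2(-0.203, -0.103) = 243.0973°
|p|² = ρ² + z² = 0.22764² + 0.591² = 0.40110
κ = 2ρ / |p|² = 2×0.22764 / 0.40110 = 1.13506
θ = 2·atan2(ρ, z) = 2·atan2(0.22764, 0.591) = 0.73531 rad
ℓ = θ/κ = 0.73531/1.13506 = 0.64782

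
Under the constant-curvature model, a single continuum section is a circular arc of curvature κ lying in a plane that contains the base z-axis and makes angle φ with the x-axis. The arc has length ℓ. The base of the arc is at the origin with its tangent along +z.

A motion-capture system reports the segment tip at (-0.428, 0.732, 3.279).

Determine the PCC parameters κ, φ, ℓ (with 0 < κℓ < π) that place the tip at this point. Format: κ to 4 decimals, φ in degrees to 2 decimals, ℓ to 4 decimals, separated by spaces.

0.1478 120.31 3.4233

ρ = √(x²+y²) = √(-0.428² + 0.732²) = 0.84794
φ = atan2(y, x) mod 360° = atan2(0.732, -0.428) = 120.3148°
|p|² = ρ² + z² = 0.84794² + 3.279² = 11.47085
κ = 2ρ / |p|² = 2×0.84794 / 11.47085 = 0.14784
θ = 2·atan2(ρ, z) = 2·atan2(0.84794, 3.279) = 0.50611 rad
ℓ = θ/κ = 0.50611/0.14784 = 3.42328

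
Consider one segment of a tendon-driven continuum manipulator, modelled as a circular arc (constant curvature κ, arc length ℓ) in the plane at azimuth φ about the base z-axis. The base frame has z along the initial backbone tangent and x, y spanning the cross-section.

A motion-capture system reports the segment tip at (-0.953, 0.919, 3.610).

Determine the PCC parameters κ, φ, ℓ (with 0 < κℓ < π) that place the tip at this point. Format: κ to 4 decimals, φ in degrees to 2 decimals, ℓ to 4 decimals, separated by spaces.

0.1791 136.04 3.9254

ρ = √(x²+y²) = √(-0.953² + 0.919²) = 1.32392
φ = atan2(y, x) mod 360° = atan2(0.919, -0.953) = 136.0405°
|p|² = ρ² + z² = 1.32392² + 3.610² = 14.78487
κ = 2ρ / |p|² = 2×1.32392 / 14.78487 = 0.17909
θ = 2·atan2(ρ, z) = 2·atan2(1.32392, 3.610) = 0.70301 rad
ℓ = θ/κ = 0.70301/0.17909 = 3.92545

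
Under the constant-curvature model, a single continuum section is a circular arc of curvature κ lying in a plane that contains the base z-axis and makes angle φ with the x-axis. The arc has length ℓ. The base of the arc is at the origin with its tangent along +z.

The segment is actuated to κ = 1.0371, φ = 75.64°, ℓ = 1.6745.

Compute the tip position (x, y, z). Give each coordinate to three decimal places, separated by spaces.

0.279 1.088 0.951

θ = κ·ℓ = 1.0371 × 1.6745 = 1.73662 rad
ρ = (1 − cos θ)/κ = (1 − -0.16507)/1.0371 = 1.12339
z = sin θ / κ = 0.98628/1.0371 = 0.95100
x = ρ cos φ = 1.12339 × cos(75.64°) = 0.27862
y = ρ sin φ = 1.12339 × sin(75.64°) = 1.08829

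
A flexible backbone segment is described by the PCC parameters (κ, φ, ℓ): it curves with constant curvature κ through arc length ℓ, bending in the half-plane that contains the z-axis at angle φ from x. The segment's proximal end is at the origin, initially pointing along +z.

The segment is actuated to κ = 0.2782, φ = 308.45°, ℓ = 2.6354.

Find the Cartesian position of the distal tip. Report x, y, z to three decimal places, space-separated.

0.574 -0.723 2.406

θ = κ·ℓ = 0.2782 × 2.6354 = 0.73317 rad
ρ = (1 − cos θ)/κ = (1 − 0.74306)/0.2782 = 0.92359
z = sin θ / κ = 0.66923/0.2782 = 2.40556
x = ρ cos φ = 0.92359 × cos(308.45°) = 0.57432
y = ρ sin φ = 0.92359 × sin(308.45°) = -0.72331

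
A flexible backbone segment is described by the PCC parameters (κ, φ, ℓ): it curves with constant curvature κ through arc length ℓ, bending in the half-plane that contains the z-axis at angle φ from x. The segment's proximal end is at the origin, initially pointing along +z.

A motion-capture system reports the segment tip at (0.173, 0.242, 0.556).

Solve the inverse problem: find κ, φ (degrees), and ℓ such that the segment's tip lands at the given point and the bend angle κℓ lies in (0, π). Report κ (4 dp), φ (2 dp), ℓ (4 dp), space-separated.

1.4963 54.44 0.6567

ρ = √(x²+y²) = √(0.173² + 0.242²) = 0.29748
φ = atan2(y, x) mod 360° = atan2(0.242, 0.173) = 54.4399°
|p|² = ρ² + z² = 0.29748² + 0.556² = 0.39763
κ = 2ρ / |p|² = 2×0.29748 / 0.39763 = 1.49626
θ = 2·atan2(ρ, z) = 2·atan2(0.29748, 0.556) = 0.98256 rad
ℓ = θ/κ = 0.98256/1.49626 = 0.65668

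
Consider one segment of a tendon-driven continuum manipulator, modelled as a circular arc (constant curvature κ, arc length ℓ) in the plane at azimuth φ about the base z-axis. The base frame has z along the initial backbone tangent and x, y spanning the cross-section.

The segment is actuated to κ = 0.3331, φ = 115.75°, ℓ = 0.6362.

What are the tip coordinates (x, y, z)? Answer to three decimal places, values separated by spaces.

-0.029 0.060 0.631

θ = κ·ℓ = 0.3331 × 0.6362 = 0.21192 rad
ρ = (1 − cos θ)/κ = (1 − 0.97763)/0.3331 = 0.06716
z = sin θ / κ = 0.21034/0.3331 = 0.63145
x = ρ cos φ = 0.06716 × cos(115.75°) = -0.02918
y = ρ sin φ = 0.06716 × sin(115.75°) = 0.06049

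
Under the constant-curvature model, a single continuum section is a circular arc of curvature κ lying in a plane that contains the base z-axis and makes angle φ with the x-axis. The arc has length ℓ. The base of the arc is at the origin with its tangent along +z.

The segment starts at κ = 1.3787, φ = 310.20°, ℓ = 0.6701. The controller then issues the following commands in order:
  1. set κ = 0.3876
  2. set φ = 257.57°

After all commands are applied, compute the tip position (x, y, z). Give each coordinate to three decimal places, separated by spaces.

-0.019 -0.085 0.663

initial: κ=1.3787, φ=310.20°, ℓ=0.6701
cmd 1: set κ=0.3876 → (κ,φ,ℓ)=(0.3876,310.20°,0.6701) → tip=(0.0559,-0.0661,0.6626)
cmd 2: set φ=257.57° → (κ,φ,ℓ)=(0.3876,257.57°,0.6701) → tip=(-0.0186,-0.0845,0.6626)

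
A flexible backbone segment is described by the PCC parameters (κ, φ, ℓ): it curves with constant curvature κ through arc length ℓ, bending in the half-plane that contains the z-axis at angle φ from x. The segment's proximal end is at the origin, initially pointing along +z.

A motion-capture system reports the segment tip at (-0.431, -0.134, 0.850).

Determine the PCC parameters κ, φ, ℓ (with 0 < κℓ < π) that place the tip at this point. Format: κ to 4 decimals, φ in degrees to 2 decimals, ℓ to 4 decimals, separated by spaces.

0.9746 197.27 1.0017

ρ = √(x²+y²) = √(-0.431² + -0.134²) = 0.45135
φ = atan2(y, x) mod 360° = atan2(-0.134, -0.431) = 197.2707°
|p|² = ρ² + z² = 0.45135² + 0.850² = 0.92622
κ = 2ρ / |p|² = 2×0.45135 / 0.92622 = 0.97461
θ = 2·atan2(ρ, z) = 2·atan2(0.45135, 0.850) = 0.97628 rad
ℓ = θ/κ = 0.97628/0.97461 = 1.00171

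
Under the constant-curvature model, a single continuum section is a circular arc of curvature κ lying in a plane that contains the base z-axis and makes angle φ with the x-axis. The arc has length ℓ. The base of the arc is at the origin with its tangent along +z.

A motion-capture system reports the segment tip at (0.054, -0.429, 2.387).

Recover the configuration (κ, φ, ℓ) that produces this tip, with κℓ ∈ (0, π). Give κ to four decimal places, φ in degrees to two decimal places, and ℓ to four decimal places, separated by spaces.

ρ = √(x²+y²) = √(0.054² + -0.429²) = 0.43239
φ = atan2(y, x) mod 360° = atan2(-0.429, 0.054) = 277.1743°
|p|² = ρ² + z² = 0.43239² + 2.387² = 5.88473
κ = 2ρ / |p|² = 2×0.43239 / 5.88473 = 0.14695
θ = 2·atan2(ρ, z) = 2·atan2(0.43239, 2.387) = 0.35840 rad
ℓ = θ/κ = 0.35840/0.14695 = 2.43888

0.1470 277.17 2.4389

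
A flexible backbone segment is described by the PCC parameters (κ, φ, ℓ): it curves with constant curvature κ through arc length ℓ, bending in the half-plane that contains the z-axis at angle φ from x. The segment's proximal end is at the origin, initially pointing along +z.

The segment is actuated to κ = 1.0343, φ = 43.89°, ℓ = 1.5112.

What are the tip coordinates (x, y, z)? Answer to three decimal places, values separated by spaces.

θ = κ·ℓ = 1.0343 × 1.5112 = 1.56303 rad
ρ = (1 − cos θ)/κ = (1 − 0.00776)/1.0343 = 0.95933
z = sin θ / κ = 0.99997/1.0343 = 0.96681
x = ρ cos φ = 0.95933 × cos(43.89°) = 0.69136
y = ρ sin φ = 0.95933 × sin(43.89°) = 0.66508

0.691 0.665 0.967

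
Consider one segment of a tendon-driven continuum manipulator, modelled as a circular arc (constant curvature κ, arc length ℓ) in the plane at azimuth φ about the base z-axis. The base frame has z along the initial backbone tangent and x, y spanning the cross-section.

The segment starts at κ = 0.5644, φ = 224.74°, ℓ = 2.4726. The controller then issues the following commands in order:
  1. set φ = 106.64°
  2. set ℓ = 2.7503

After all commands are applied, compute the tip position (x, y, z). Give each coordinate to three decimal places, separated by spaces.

-0.498 1.666 1.771

initial: κ=0.5644, φ=224.74°, ℓ=2.4726
cmd 1: set φ=106.64° → (κ,φ,ℓ)=(0.5644,106.64°,2.4726) → tip=(-0.4189,1.4016,1.7447)
cmd 2: set ℓ=2.7503 → (κ,φ,ℓ)=(0.5644,106.64°,2.7503) → tip=(-0.4980,1.6661,1.7715)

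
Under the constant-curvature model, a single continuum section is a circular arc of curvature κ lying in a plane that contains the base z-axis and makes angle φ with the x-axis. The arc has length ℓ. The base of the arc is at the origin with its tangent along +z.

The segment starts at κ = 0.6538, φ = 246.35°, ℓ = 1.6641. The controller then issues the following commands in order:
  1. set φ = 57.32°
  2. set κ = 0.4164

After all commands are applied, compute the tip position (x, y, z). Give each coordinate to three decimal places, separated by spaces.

initial: κ=0.6538, φ=246.35°, ℓ=1.6641
cmd 1: set φ=57.32° → (κ,φ,ℓ)=(0.6538,57.32°,1.6641) → tip=(0.4424,0.6897,1.3547)
cmd 2: set κ=0.4164 → (κ,φ,ℓ)=(0.4164,57.32°,1.6641) → tip=(0.2990,0.4662,1.5341)

0.299 0.466 1.534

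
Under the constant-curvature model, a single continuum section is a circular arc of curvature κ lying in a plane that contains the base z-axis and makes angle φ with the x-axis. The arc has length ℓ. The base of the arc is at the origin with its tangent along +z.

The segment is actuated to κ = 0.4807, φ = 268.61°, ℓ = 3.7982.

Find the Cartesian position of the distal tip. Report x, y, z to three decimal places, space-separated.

-0.063 -2.604 2.013

θ = κ·ℓ = 0.4807 × 3.7982 = 1.82579 rad
ρ = (1 − cos θ)/κ = (1 − -0.25224)/0.4807 = 2.60504
z = sin θ / κ = 0.96766/0.4807 = 2.01303
x = ρ cos φ = 2.60504 × cos(268.61°) = -0.06319
y = ρ sin φ = 2.60504 × sin(268.61°) = -2.60428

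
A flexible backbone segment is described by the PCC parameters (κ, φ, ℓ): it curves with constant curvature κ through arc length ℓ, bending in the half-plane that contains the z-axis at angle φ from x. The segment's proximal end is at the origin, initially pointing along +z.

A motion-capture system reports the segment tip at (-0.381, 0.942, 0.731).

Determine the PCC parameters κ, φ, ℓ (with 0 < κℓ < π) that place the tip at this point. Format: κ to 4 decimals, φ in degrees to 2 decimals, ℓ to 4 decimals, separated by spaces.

ρ = √(x²+y²) = √(-0.381² + 0.942²) = 1.01613
φ = atan2(y, x) mod 360° = atan2(0.942, -0.381) = 112.0213°
|p|² = ρ² + z² = 1.01613² + 0.731² = 1.56689
κ = 2ρ / |p|² = 2×1.01613 / 1.56689 = 1.29701
θ = 2·atan2(ρ, z) = 2·atan2(1.01613, 0.731) = 1.89434 rad
ℓ = θ/κ = 1.89434/1.29701 = 1.46055

1.2970 112.02 1.4605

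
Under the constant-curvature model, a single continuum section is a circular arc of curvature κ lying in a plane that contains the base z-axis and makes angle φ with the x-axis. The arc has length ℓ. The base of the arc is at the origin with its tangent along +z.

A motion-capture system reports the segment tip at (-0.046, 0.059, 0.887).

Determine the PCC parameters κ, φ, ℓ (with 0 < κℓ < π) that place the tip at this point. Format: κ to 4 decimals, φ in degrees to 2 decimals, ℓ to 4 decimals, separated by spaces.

0.1888 127.94 0.8912

ρ = √(x²+y²) = √(-0.046² + 0.059²) = 0.07481
φ = atan2(y, x) mod 360° = atan2(0.059, -0.046) = 127.9422°
|p|² = ρ² + z² = 0.07481² + 0.887² = 0.79237
κ = 2ρ / |p|² = 2×0.07481 / 0.79237 = 0.18883
θ = 2·atan2(ρ, z) = 2·atan2(0.07481, 0.887) = 0.16829 rad
ℓ = θ/κ = 0.16829/0.18883 = 0.89120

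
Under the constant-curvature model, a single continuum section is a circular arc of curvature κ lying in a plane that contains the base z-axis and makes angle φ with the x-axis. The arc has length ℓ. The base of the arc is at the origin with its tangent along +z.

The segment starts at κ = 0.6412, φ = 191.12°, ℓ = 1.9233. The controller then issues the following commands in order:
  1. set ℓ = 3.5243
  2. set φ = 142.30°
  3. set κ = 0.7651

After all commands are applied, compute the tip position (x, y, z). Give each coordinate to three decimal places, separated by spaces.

-1.968 1.521 0.563

initial: κ=0.6412, φ=191.12°, ℓ=1.9233
cmd 1: set ℓ=3.5243 → (κ,φ,ℓ)=(0.6412,191.12°,3.5243) → tip=(-2.5032,-0.4920,1.2038)
cmd 2: set φ=142.30° → (κ,φ,ℓ)=(0.6412,142.30°,3.5243) → tip=(-2.0185,1.5601,1.2038)
cmd 3: set κ=0.7651 → (κ,φ,ℓ)=(0.7651,142.30°,3.5243) → tip=(-1.9675,1.5207,0.5628)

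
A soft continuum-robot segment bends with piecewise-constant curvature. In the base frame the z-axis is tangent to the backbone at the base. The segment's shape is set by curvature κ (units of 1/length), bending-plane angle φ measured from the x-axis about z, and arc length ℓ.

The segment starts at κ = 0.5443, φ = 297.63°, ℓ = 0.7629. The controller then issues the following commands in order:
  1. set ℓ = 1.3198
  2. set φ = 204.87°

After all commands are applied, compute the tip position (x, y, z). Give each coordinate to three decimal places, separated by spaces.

-0.412 -0.191 1.209

initial: κ=0.5443, φ=297.63°, ℓ=0.7629
cmd 1: set ℓ=1.3198 → (κ,φ,ℓ)=(0.5443,297.63°,1.3198) → tip=(0.2106,-0.4022,1.2092)
cmd 2: set φ=204.87° → (κ,φ,ℓ)=(0.5443,204.87°,1.3198) → tip=(-0.4119,-0.1909,1.2092)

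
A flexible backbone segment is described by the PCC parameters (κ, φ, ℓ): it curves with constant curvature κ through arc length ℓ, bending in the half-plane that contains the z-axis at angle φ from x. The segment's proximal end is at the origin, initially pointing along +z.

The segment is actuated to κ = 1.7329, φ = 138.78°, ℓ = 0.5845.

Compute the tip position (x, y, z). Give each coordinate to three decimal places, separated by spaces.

θ = κ·ℓ = 1.7329 × 0.5845 = 1.01288 rad
ρ = (1 − cos θ)/κ = (1 − 0.52942)/1.7329 = 0.27156
z = sin θ / κ = 0.84836/1.7329 = 0.48956
x = ρ cos φ = 0.27156 × cos(138.78°) = -0.20426
y = ρ sin φ = 0.27156 × sin(138.78°) = 0.17894

-0.204 0.179 0.490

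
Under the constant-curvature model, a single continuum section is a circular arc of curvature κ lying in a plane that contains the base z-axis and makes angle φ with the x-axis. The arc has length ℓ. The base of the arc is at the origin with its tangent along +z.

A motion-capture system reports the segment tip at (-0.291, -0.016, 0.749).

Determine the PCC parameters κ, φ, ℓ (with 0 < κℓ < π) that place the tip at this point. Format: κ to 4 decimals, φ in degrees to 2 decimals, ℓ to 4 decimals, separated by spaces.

0.9024 183.15 0.8224

ρ = √(x²+y²) = √(-0.291² + -0.016²) = 0.29144
φ = atan2(y, x) mod 360° = atan2(-0.016, -0.291) = 183.1471°
|p|² = ρ² + z² = 0.29144² + 0.749² = 0.64594
κ = 2ρ / |p|² = 2×0.29144 / 0.64594 = 0.90238
θ = 2·atan2(ρ, z) = 2·atan2(0.29144, 0.749) = 0.74216 rad
ℓ = θ/κ = 0.74216/0.90238 = 0.82245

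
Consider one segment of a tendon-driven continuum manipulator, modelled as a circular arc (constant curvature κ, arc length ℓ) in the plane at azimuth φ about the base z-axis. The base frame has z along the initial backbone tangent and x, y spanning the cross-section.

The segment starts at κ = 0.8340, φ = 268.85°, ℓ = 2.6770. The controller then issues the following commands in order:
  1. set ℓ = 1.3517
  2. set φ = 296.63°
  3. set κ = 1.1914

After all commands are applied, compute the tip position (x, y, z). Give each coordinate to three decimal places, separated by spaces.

0.391 -0.780 0.839

initial: κ=0.8340, φ=268.85°, ℓ=2.6770
cmd 1: set ℓ=1.3517 → (κ,φ,ℓ)=(0.8340,268.85°,1.3517) → tip=(-0.0137,-0.6844,1.0831)
cmd 2: set φ=296.63° → (κ,φ,ℓ)=(0.8340,296.63°,1.3517) → tip=(0.3068,-0.6119,1.0831)
cmd 3: set κ=1.1914 → (κ,φ,ℓ)=(1.1914,296.63°,1.3517) → tip=(0.3911,-0.7800,0.8387)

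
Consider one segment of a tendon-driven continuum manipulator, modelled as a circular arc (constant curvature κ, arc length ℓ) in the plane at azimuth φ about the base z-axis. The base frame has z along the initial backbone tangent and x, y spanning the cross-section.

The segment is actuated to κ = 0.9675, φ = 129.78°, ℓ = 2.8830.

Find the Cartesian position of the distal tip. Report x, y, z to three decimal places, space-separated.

θ = κ·ℓ = 0.9675 × 2.8830 = 2.78930 rad
ρ = (1 − cos θ)/κ = (1 − -0.93858)/0.9675 = 2.00371
z = sin θ / κ = 0.34505/0.9675 = 0.35664
x = ρ cos φ = 2.00371 × cos(129.78°) = -1.28205
y = ρ sin φ = 2.00371 × sin(129.78°) = 1.53986

-1.282 1.540 0.357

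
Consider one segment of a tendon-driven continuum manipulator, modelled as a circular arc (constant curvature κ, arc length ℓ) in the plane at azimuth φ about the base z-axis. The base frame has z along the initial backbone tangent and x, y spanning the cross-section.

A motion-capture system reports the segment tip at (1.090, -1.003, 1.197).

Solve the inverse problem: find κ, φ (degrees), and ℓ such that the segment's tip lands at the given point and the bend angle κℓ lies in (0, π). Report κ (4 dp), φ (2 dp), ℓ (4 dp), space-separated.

ρ = √(x²+y²) = √(1.090² + -1.003²) = 1.48125
φ = atan2(y, x) mod 360° = atan2(-1.003, 1.090) = 317.3803°
|p|² = ρ² + z² = 1.48125² + 1.197² = 3.62692
κ = 2ρ / |p|² = 2×1.48125 / 3.62692 = 0.81681
θ = 2·atan2(ρ, z) = 2·atan2(1.48125, 1.197) = 1.78227 rad
ℓ = θ/κ = 1.78227/0.81681 = 2.18199

0.8168 317.38 2.1820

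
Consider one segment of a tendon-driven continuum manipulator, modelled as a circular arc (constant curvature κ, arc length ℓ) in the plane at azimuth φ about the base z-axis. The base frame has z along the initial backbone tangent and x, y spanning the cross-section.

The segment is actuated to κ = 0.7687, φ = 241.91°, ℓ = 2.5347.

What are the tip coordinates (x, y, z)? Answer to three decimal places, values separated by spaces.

θ = κ·ℓ = 0.7687 × 2.5347 = 1.94842 rad
ρ = (1 − cos θ)/κ = (1 − -0.36872)/0.7687 = 1.78056
z = sin θ / κ = 0.92954/0.7687 = 1.20924
x = ρ cos φ = 1.78056 × cos(241.91°) = -0.83839
y = ρ sin φ = 1.78056 × sin(241.91°) = -1.57083

-0.838 -1.571 1.209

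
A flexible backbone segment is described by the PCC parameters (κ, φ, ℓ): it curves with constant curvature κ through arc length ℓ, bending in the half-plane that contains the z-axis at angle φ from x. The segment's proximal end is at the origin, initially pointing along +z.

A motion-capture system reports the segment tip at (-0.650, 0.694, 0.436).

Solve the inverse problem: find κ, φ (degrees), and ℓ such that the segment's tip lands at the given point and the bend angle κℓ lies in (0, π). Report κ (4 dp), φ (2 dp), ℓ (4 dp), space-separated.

ρ = √(x²+y²) = √(-0.650² + 0.694²) = 0.95086
φ = atan2(y, x) mod 360° = atan2(0.694, -0.650) = 133.1249°
|p|² = ρ² + z² = 0.95086² + 0.436² = 1.09423
κ = 2ρ / |p|² = 2×0.95086 / 1.09423 = 1.73795
θ = 2·atan2(ρ, z) = 2·atan2(0.95086, 0.436) = 2.28174 rad
ℓ = θ/κ = 2.28174/1.73795 = 1.31289

1.7380 133.12 1.3129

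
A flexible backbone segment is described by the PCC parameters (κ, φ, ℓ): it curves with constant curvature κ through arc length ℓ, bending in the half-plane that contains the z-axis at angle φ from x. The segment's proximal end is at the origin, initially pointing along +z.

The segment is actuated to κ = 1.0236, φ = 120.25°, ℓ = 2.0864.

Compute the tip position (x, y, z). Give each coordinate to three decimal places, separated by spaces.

-0.756 1.296 0.825

θ = κ·ℓ = 1.0236 × 2.0864 = 2.13564 rad
ρ = (1 − cos θ)/κ = (1 − -0.53528)/1.0236 = 1.49989
z = sin θ / κ = 0.84467/1.0236 = 0.82520
x = ρ cos φ = 1.49989 × cos(120.25°) = -0.75560
y = ρ sin φ = 1.49989 × sin(120.25°) = 1.29565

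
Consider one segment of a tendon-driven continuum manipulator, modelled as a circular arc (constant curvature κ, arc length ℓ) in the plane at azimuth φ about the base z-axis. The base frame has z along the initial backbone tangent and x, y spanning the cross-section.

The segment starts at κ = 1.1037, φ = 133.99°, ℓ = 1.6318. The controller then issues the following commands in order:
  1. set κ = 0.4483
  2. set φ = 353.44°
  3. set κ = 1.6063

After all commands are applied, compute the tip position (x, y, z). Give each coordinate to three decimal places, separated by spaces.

1.155 -0.133 0.310

initial: κ=1.1037, φ=133.99°, ℓ=1.6318
cmd 1: set κ=0.4483 → (κ,φ,ℓ)=(0.4483,133.99°,1.6318) → tip=(-0.3964,0.4106,1.4901)
cmd 2: set φ=353.44° → (κ,φ,ℓ)=(0.4483,353.44°,1.6318) → tip=(0.5670,-0.0652,1.4901)
cmd 3: set κ=1.6063 → (κ,φ,ℓ)=(1.6063,353.44°,1.6318) → tip=(1.1551,-0.1328,0.3096)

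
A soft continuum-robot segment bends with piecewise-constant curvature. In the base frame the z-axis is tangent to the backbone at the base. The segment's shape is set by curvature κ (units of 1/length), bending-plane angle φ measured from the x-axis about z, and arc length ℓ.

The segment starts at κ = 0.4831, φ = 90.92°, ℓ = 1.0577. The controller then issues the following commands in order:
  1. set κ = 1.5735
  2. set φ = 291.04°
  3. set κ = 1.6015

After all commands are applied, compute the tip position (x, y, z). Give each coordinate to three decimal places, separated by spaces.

initial: κ=0.4831, φ=90.92°, ℓ=1.0577
cmd 1: set κ=1.5735 → (κ,φ,ℓ)=(1.5735,90.92°,1.0577) → tip=(-0.0112,0.6948,0.6328)
cmd 2: set φ=291.04° → (κ,φ,ℓ)=(1.5735,291.04°,1.0577) → tip=(0.2495,-0.6485,0.6328)
cmd 3: set κ=1.6015 → (κ,φ,ℓ)=(1.6015,291.04°,1.0577) → tip=(0.2517,-0.6544,0.6197)

0.252 -0.654 0.620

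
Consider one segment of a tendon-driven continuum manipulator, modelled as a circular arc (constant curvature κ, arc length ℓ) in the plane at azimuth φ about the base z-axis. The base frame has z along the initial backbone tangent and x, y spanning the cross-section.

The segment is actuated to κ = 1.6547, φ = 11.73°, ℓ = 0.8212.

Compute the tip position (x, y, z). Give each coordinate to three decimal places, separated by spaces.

0.467 0.097 0.591

θ = κ·ℓ = 1.6547 × 0.8212 = 1.35884 rad
ρ = (1 − cos θ)/κ = (1 − 0.21037)/1.6547 = 0.47720
z = sin θ / κ = 0.97762/1.6547 = 0.59081
x = ρ cos φ = 0.47720 × cos(11.73°) = 0.46724
y = ρ sin φ = 0.47720 × sin(11.73°) = 0.09702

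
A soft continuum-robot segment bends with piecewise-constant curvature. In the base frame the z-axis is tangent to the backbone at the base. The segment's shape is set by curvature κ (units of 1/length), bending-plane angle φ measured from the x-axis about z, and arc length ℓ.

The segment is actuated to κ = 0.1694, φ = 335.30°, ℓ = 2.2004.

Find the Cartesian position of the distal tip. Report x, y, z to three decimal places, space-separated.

0.368 -0.169 2.150

θ = κ·ℓ = 0.1694 × 2.2004 = 0.37275 rad
ρ = (1 − cos θ)/κ = (1 − 0.93133)/0.1694 = 0.40537
z = sin θ / κ = 0.36418/0.1694 = 2.14980
x = ρ cos φ = 0.40537 × cos(335.30°) = 0.36828
y = ρ sin φ = 0.40537 × sin(335.30°) = -0.16939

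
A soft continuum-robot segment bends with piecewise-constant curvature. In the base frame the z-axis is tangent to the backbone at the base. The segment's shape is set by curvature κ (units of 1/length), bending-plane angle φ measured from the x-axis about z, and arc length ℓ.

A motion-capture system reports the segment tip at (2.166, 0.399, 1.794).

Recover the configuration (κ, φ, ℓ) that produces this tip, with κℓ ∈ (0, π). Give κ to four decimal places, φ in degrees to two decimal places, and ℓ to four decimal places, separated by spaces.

0.5459 10.44 3.2506

ρ = √(x²+y²) = √(2.166² + 0.399²) = 2.20244
φ = atan2(y, x) mod 360° = atan2(0.399, 2.166) = 10.4375°
|p|² = ρ² + z² = 2.20244² + 1.794² = 8.06919
κ = 2ρ / |p|² = 2×2.20244 / 8.06919 = 0.54589
θ = 2·atan2(ρ, z) = 2·atan2(2.20244, 1.794) = 1.77449 rad
ℓ = θ/κ = 1.77449/0.54589 = 3.25064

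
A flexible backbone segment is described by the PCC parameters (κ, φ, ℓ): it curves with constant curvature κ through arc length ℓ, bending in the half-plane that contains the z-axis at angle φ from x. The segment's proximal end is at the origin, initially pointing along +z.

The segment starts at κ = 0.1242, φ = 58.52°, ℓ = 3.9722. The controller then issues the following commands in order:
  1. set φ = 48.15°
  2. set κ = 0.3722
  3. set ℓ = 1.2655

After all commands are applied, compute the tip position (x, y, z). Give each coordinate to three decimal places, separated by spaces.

initial: κ=0.1242, φ=58.52°, ℓ=3.9722
cmd 1: set φ=48.15° → (κ,φ,ℓ)=(0.1242,48.15°,3.9722) → tip=(0.6406,0.7152,3.8130)
cmd 2: set κ=0.3722 → (κ,φ,ℓ)=(0.3722,48.15°,3.9722) → tip=(1.6272,1.8168,2.6753)
cmd 3: set ℓ=1.2655 → (κ,φ,ℓ)=(0.3722,48.15°,1.2655) → tip=(0.1952,0.2179,1.2192)

0.195 0.218 1.219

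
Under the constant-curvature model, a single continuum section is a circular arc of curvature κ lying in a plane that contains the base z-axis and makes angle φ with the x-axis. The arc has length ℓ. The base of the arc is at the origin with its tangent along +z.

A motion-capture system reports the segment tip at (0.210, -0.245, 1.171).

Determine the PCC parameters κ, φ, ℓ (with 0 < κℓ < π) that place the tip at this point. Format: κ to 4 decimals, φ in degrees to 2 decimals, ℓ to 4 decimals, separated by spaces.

ρ = √(x²+y²) = √(0.210² + -0.245²) = 0.32268
φ = atan2(y, x) mod 360° = atan2(-0.245, 0.210) = 310.6013°
|p|² = ρ² + z² = 0.32268² + 1.171² = 1.47537
κ = 2ρ / |p|² = 2×0.32268 / 1.47537 = 0.43743
θ = 2·atan2(ρ, z) = 2·atan2(0.32268, 1.171) = 0.53778 rad
ℓ = θ/κ = 0.53778/0.43743 = 1.22941

0.4374 310.60 1.2294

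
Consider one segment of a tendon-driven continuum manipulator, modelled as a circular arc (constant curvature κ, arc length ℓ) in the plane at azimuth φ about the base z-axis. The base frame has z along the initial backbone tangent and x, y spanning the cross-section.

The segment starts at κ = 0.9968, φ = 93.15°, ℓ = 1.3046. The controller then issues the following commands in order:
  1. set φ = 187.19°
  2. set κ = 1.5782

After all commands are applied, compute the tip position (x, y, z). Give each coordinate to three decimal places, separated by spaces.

initial: κ=0.9968, φ=93.15°, ℓ=1.3046
cmd 1: set φ=187.19° → (κ,φ,ℓ)=(0.9968,187.19°,1.3046) → tip=(-0.7295,-0.0920,0.9668)
cmd 2: set κ=1.5782 → (κ,φ,ℓ)=(1.5782,187.19°,1.3046) → tip=(-0.9235,-0.1165,0.5596)

-0.923 -0.116 0.560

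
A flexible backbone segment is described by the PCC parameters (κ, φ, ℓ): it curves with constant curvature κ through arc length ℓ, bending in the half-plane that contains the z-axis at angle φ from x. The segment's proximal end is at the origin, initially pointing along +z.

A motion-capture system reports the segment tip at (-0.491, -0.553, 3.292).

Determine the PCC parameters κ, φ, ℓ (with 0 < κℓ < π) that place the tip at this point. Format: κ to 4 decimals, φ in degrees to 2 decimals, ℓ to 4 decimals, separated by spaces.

0.1299 228.40 3.4017

ρ = √(x²+y²) = √(-0.491² + -0.553²) = 0.73952
φ = atan2(y, x) mod 360° = atan2(-0.553, -0.491) = 228.3986°
|p|² = ρ² + z² = 0.73952² + 3.292² = 11.38415
κ = 2ρ / |p|² = 2×0.73952 / 11.38415 = 0.12992
θ = 2·atan2(ρ, z) = 2·atan2(0.73952, 3.292) = 0.44195 rad
ℓ = θ/κ = 0.44195/0.12992 = 3.40166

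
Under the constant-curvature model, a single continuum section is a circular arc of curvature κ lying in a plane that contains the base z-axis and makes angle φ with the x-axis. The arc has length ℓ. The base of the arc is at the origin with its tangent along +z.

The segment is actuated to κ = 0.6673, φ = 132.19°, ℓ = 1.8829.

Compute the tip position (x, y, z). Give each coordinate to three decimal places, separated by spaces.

-0.695 0.767 1.425

θ = κ·ℓ = 0.6673 × 1.8829 = 1.25646 rad
ρ = (1 − cos θ)/κ = (1 − 0.30919)/0.6673 = 1.03524
z = sin θ / κ = 0.95100/0.6673 = 1.42515
x = ρ cos φ = 1.03524 × cos(132.19°) = -0.69526
y = ρ sin φ = 1.03524 × sin(132.19°) = 0.76703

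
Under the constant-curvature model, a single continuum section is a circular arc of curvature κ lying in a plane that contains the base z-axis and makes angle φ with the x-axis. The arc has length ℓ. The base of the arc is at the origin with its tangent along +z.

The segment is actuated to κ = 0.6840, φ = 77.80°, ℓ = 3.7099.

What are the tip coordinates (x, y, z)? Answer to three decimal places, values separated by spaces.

θ = κ·ℓ = 0.6840 × 3.7099 = 2.53757 rad
ρ = (1 − cos θ)/κ = (1 − -0.82306)/0.6840 = 2.66529
z = sin θ / κ = 0.56796/0.6840 = 0.83035
x = ρ cos φ = 2.66529 × cos(77.80°) = 0.56324
y = ρ sin φ = 2.66529 × sin(77.80°) = 2.60510

0.563 2.605 0.830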